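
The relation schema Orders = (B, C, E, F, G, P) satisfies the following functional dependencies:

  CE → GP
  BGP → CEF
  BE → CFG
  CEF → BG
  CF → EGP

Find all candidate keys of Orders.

{B, E}⁺: BE→CFG adds C, F, G; CF→EGP adds P → {B, C, E, F, G, P}. Minimal: {E}⁺ = {E}; {B}⁺ = {B} — none reach the full schema.
{C, F}⁺: CF→EGP adds E, G, P; CEF→BG adds B → {B, C, E, F, G, P}. Minimal: {F}⁺ = {F}; {C}⁺ = {C} — none reach the full schema.
{B, G, P}⁺: BGP→CEF adds C, E, F → {B, C, E, F, G, P}. Minimal: {G, P}⁺ = {G, P}; {B, P}⁺ = {B, P}; {B, G}⁺ = {B, G} — none reach the full schema.

{B, E}; {C, F}; {B, G, P}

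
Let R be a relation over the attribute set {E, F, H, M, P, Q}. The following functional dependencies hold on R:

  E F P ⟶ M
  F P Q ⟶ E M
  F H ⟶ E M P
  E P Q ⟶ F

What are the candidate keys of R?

Attributes H, Q never appear on any right-hand side, so every candidate key must contain {H, Q}.
{H, Q}⁺ = {H, Q}, which is not all of the schema, so we must add further attributes.
{F, H, Q}⁺: FH→EMP adds E, M, P → {E, F, H, M, P, Q}. Minimal: {H, Q}⁺ = {H, Q}; {F, Q}⁺ = {F, Q}; {F, H}⁺ = {E, F, H, M, P} — none reach the full schema.
{E, H, P, Q}⁺: EPQ→F adds F; EFP→M adds M → {E, F, H, M, P, Q}. Minimal: {H, P, Q}⁺ = {H, P, Q}; {E, P, Q}⁺ = {E, F, M, P, Q}; {E, H, Q}⁺ = {E, H, Q}; … — none reach the full schema.
Any other superkey contains one of these as a subset, so there are no further candidate keys.

{F, H, Q}, {E, H, P, Q}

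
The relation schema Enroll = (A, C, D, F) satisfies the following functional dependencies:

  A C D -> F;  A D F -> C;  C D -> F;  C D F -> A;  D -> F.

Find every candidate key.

Attribute D never appears on the right-hand side of any dependency, so D must belong to every candidate key.
{D}⁺ = {D, F}, which is not all of the schema, so we must add further attributes.
{A, D}⁺: D→F adds F; ADF→C adds C → {A, C, D, F}.
{C, D}⁺: CD→F adds F; CDF→A adds A → {A, C, D, F}.
Any other superkey contains one of these as a subset, so there are no further candidate keys.

AD, CD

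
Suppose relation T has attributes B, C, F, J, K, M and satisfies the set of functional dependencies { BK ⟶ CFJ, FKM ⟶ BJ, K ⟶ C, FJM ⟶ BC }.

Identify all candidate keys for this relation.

BKM, FKM

Attributes K, M never appear on any right-hand side, so every candidate key must contain {K, M}.
{K, M}⁺ = {C, K, M}, which is not all of the schema, so we must add further attributes.
{B, K, M}⁺: BK→CFJ adds C, F, J → {B, C, F, J, K, M}. Minimal: {K, M}⁺ = {C, K, M}; {B, M}⁺ = {B, M}; {B, K}⁺ = {B, C, F, J, K} — none reach the full schema.
{F, K, M}⁺: FKM→BJ adds B, J; K→C adds C → {B, C, F, J, K, M}. Minimal: {K, M}⁺ = {C, K, M}; {F, M}⁺ = {F, M}; {F, K}⁺ = {C, F, K} — none reach the full schema.
Any other superkey contains one of these as a subset, so there are no further candidate keys.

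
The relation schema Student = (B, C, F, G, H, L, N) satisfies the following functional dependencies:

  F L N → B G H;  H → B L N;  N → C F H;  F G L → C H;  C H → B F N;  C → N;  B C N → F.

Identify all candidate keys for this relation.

{C}, {H}, {N}, {F, G, L}

{C}⁺: C→N adds N; N→CFH adds F, H; CH→BFN adds B; H→BLN adds L; FLN→BGH adds G → {B, C, F, G, H, L, N}.
{H}⁺: H→BLN adds B, L, N; N→CFH adds C, F; FLN→BGH adds G → {B, C, F, G, H, L, N}.
{N}⁺: N→CFH adds C, F, H; CH→BFN adds B; H→BLN adds L; FLN→BGH adds G → {B, C, F, G, H, L, N}.
{F, G, L}⁺: FGL→CH adds C, H; CH→BFN adds B, N → {B, C, F, G, H, L, N}. Minimal: {G, L}⁺ = {G, L}; {F, L}⁺ = {F, L}; {F, G}⁺ = {F, G} — none reach the full schema.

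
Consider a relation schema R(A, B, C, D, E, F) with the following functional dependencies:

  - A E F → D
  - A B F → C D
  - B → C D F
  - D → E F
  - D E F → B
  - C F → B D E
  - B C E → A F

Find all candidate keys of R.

{B}⁺: B→CDF adds C, D, F; D→EF adds E; BCE→AF adds A → {A, B, C, D, E, F}.
{D}⁺: D→EF adds E, F; DEF→B adds B; B→CDF adds C; BCE→AF adds A → {A, B, C, D, E, F}.
{C, F}⁺: CF→BDE adds B, D, E; BCE→AF adds A → {A, B, C, D, E, F}.
{A, E, F}⁺: AEF→D adds D; DEF→B adds B; ABF→CD adds C → {A, B, C, D, E, F}.

{B}, {D}, {C, F}, {A, E, F}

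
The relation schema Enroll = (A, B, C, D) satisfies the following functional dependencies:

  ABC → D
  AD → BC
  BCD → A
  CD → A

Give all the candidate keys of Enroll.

{A, D}, {C, D}, {A, B, C}

{A, D}⁺: AD→BC adds B, C → {A, B, C, D}.
{C, D}⁺: CD→A adds A; AD→BC adds B → {A, B, C, D}.
{A, B, C}⁺: ABC→D adds D → {A, B, C, D}.
Any other superkey contains one of these as a subset, so there are no further candidate keys.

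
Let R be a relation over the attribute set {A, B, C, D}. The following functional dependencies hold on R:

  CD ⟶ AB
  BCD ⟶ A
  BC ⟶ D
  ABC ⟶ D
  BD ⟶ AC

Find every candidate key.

{B, C}⁺: BC→D adds D; BD→AC adds A → {A, B, C, D}.
{B, D}⁺: BD→AC adds A, C → {A, B, C, D}.
{C, D}⁺: CD→AB adds A, B → {A, B, C, D}.

(B, C), (B, D), (C, D)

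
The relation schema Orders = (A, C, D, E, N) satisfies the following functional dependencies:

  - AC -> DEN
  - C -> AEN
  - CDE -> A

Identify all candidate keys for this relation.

C

Attribute C never appears on the right-hand side of any dependency, so C must belong to every candidate key.
{C}⁺ = {A, C, D, E, N}, which is all of the schema, so {C} is the only candidate key.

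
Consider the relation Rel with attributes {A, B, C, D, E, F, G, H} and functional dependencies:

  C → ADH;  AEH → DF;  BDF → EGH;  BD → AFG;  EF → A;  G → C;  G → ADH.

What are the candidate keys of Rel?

BC, BD, BG, ABEH, BEFH

{B, C}⁺: C→ADH adds A, D, H; BD→AFG adds F, G; BDF→EGH adds E → {A, B, C, D, E, F, G, H}. Minimal: {C}⁺ = {A, C, D, H}; {B}⁺ = {B} — none reach the full schema.
{B, D}⁺: BD→AFG adds A, F, G; G→C adds C; G→ADH adds H; BDF→EGH adds E → {A, B, C, D, E, F, G, H}. Minimal: {D}⁺ = {D}; {B}⁺ = {B} — none reach the full schema.
{B, G}⁺: G→C adds C; G→ADH adds A, D, H; BD→AFG adds F; BDF→EGH adds E → {A, B, C, D, E, F, G, H}. Minimal: {G}⁺ = {A, C, D, G, H}; {B}⁺ = {B} — none reach the full schema.
{A, B, E, H}⁺: AEH→DF adds D, F; BDF→EGH adds G; G→C adds C → {A, B, C, D, E, F, G, H}. Minimal: {B, E, H}⁺ = {B, E, H}; {A, E, H}⁺ = {A, D, E, F, H}; {A, B, H}⁺ = {A, B, H}; … — none reach the full schema.
{B, E, F, H}⁺: EF→A adds A; AEH→DF adds D; BDF→EGH adds G; G→C adds C → {A, B, C, D, E, F, G, H}. Minimal: {E, F, H}⁺ = {A, D, E, F, H}; {B, F, H}⁺ = {B, F, H}; {B, E, H}⁺ = {B, E, H}; … — none reach the full schema.
Any other superkey contains one of these as a subset, so there are no further candidate keys.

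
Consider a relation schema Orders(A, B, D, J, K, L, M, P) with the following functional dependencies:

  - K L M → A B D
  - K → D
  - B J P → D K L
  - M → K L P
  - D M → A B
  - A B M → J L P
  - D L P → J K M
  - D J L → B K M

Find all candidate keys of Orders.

{M}⁺: M→KLP adds K, L, P; KLM→ABD adds A, B, D; ABM→JLP adds J → {A, B, D, J, K, L, M, P}.
{B, J, P}⁺: BJP→DKL adds D, K, L; DLP→JKM adds M; KLM→ABD adds A → {A, B, D, J, K, L, M, P}. Minimal: {J, P}⁺ = {J, P}; {B, P}⁺ = {B, P}; {B, J}⁺ = {B, J} — none reach the full schema.
{D, J, L}⁺: DJL→BKM adds B, K, M; KLM→ABD adds A; M→KLP adds P → {A, B, D, J, K, L, M, P}. Minimal: {J, L}⁺ = {J, L}; {D, L}⁺ = {D, L}; {D, J}⁺ = {D, J} — none reach the full schema.
{D, L, P}⁺: DLP→JKM adds J, K, M; DJL→BKM adds B; KLM→ABD adds A → {A, B, D, J, K, L, M, P}. Minimal: {L, P}⁺ = {L, P}; {D, P}⁺ = {D, P}; {D, L}⁺ = {D, L} — none reach the full schema.
{J, K, L}⁺: K→D adds D; DJL→BKM adds B, M; KLM→ABD adds A; M→KLP adds P → {A, B, D, J, K, L, M, P}. Minimal: {K, L}⁺ = {D, K, L}; {J, L}⁺ = {J, L}; {J, K}⁺ = {D, J, K} — none reach the full schema.
{K, L, P}⁺: K→D adds D; DLP→JKM adds J, M; DJL→BKM adds B; KLM→ABD adds A → {A, B, D, J, K, L, M, P}. Minimal: {L, P}⁺ = {L, P}; {K, P}⁺ = {D, K, P}; {K, L}⁺ = {D, K, L} — none reach the full schema.
Any other superkey contains one of these as a subset, so there are no further candidate keys.

{M}; {B, J, P}; {D, J, L}; {D, L, P}; {J, K, L}; {K, L, P}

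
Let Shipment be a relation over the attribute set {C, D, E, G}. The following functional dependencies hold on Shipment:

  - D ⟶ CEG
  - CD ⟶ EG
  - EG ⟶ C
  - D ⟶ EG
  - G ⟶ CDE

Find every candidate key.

{D}, {G}

{D}⁺: D→CEG adds C, E, G → {C, D, E, G}.
{G}⁺: G→CDE adds C, D, E → {C, D, E, G}.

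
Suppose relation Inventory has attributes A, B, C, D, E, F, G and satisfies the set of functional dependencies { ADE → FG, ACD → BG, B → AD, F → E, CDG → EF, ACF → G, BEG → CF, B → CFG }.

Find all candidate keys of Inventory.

{B}⁺: B→AD adds A, D; B→CFG adds C, F, G; F→E adds E → {A, B, C, D, E, F, G}.
{A, C, D}⁺: ACD→BG adds B, G; CDG→EF adds E, F → {A, B, C, D, E, F, G}.
Any other superkey contains one of these as a subset, so there are no further candidate keys.

(B); (A, C, D)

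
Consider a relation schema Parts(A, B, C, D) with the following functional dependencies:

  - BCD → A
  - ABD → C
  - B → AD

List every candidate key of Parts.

Attribute B never appears on the right-hand side of any dependency, so B must belong to every candidate key.
{B}⁺ = {A, B, C, D}, which is all of the schema, so {B} is the only candidate key.

B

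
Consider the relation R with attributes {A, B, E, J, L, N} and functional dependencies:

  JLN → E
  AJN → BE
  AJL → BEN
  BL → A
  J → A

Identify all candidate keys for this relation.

{J, L}⁺: J→A adds A; AJL→BEN adds B, E, N → {A, B, E, J, L, N}.
No other minimal superkey exists.

JL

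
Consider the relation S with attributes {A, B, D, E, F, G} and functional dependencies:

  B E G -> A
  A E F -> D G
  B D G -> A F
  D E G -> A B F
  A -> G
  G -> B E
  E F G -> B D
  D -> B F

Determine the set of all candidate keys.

{A, D}; {A, F}; {D, G}; {F, G}

{A, D}⁺: A→G adds G; G→BE adds B, E; D→BF adds F → {A, B, D, E, F, G}. Minimal: {D}⁺ = {B, D, F}; {A}⁺ = {A, B, E, G} — none reach the full schema.
{A, F}⁺: A→G adds G; G→BE adds B, E; EFG→BD adds D → {A, B, D, E, F, G}. Minimal: {F}⁺ = {F}; {A}⁺ = {A, B, E, G} — none reach the full schema.
{D, G}⁺: G→BE adds B, E; D→BF adds F; BEG→A adds A → {A, B, D, E, F, G}. Minimal: {G}⁺ = {A, B, E, G}; {D}⁺ = {B, D, F} — none reach the full schema.
{F, G}⁺: G→BE adds B, E; EFG→BD adds D; BEG→A adds A → {A, B, D, E, F, G}. Minimal: {G}⁺ = {A, B, E, G}; {F}⁺ = {F} — none reach the full schema.
Any other superkey contains one of these as a subset, so there are no further candidate keys.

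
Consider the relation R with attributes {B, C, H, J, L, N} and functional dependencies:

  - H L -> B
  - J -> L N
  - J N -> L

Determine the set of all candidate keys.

{C, H, J}

Attributes C, H, J never appear on any right-hand side, so every candidate key must contain {C, H, J}.
{C, H, J}⁺ = {B, C, H, J, L, N}, which is all of the schema, so {C, H, J} is the only candidate key.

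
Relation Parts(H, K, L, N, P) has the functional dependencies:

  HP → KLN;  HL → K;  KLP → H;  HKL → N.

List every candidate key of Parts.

{H, P}, {K, L, P}

Attribute P never appears on the right-hand side of any dependency, so P must belong to every candidate key.
{P}⁺ = {P}, which is not all of the schema, so we must add further attributes.
{H, P}⁺: HP→KLN adds K, L, N → {H, K, L, N, P}. Minimal: {P}⁺ = {P}; {H}⁺ = {H} — none reach the full schema.
{K, L, P}⁺: KLP→H adds H; HKL→N adds N → {H, K, L, N, P}. Minimal: {L, P}⁺ = {L, P}; {K, P}⁺ = {K, P}; {K, L}⁺ = {K, L} — none reach the full schema.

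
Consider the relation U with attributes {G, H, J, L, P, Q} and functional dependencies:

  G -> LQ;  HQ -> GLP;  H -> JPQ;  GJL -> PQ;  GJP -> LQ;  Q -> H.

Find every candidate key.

{G}⁺: G→LQ adds L, Q; Q→H adds H; HQ→GLP adds P; H→JPQ adds J → {G, H, J, L, P, Q}.
{H}⁺: H→JPQ adds J, P, Q; HQ→GLP adds G, L → {G, H, J, L, P, Q}.
{Q}⁺: Q→H adds H; HQ→GLP adds G, L, P; H→JPQ adds J → {G, H, J, L, P, Q}.
Any other superkey contains one of these as a subset, so there are no further candidate keys.

G, H, Q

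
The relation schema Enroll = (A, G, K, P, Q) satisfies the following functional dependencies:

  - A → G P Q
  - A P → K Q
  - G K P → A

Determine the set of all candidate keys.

{A}⁺: A→GPQ adds G, P, Q; AP→KQ adds K → {A, G, K, P, Q}.
{G, K, P}⁺: GKP→A adds A; A→GPQ adds Q → {A, G, K, P, Q}. Minimal: {K, P}⁺ = {K, P}; {G, P}⁺ = {G, P}; {G, K}⁺ = {G, K} — none reach the full schema.
Any other superkey contains one of these as a subset, so there are no further candidate keys.

A; GKP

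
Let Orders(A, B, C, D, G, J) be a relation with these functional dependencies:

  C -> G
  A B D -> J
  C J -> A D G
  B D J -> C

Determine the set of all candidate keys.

Attribute B never appears on the right-hand side of any dependency, so B must belong to every candidate key.
{B}⁺ = {B}, which is not all of the schema, so we must add further attributes.
{A, B, D}⁺: ABD→J adds J; BDJ→C adds C; C→G adds G → {A, B, C, D, G, J}.
{B, C, J}⁺: C→G adds G; CJ→ADG adds A, D → {A, B, C, D, G, J}.
{B, D, J}⁺: BDJ→C adds C; C→G adds G; CJ→ADG adds A → {A, B, C, D, G, J}.
Any other superkey contains one of these as a subset, so there are no further candidate keys.

{A, B, D}, {B, C, J}, {B, D, J}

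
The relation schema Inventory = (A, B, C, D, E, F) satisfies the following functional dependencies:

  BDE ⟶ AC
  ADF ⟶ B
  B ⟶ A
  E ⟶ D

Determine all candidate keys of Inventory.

{A, E, F}; {B, E, F}

Attributes E, F never appear on any right-hand side, so every candidate key must contain {E, F}.
{E, F}⁺ = {D, E, F}, which is not all of the schema, so we must add further attributes.
{A, E, F}⁺: E→D adds D; ADF→B adds B; BDE→AC adds C → {A, B, C, D, E, F}. Minimal: {E, F}⁺ = {D, E, F}; {A, F}⁺ = {A, F}; {A, E}⁺ = {A, D, E} — none reach the full schema.
{B, E, F}⁺: B→A adds A; E→D adds D; BDE→AC adds C → {A, B, C, D, E, F}. Minimal: {E, F}⁺ = {D, E, F}; {B, F}⁺ = {A, B, F}; {B, E}⁺ = {A, B, C, D, E} — none reach the full schema.
Any other superkey contains one of these as a subset, so there are no further candidate keys.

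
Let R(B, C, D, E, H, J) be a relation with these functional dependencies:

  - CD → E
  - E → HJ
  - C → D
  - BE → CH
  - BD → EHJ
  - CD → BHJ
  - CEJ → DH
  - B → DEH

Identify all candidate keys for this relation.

{B}; {C}

{B}⁺: B→DEH adds D, E, H; E→HJ adds J; BE→CH adds C → {B, C, D, E, H, J}.
{C}⁺: C→D adds D; CD→BHJ adds B, H, J; B→DEH adds E → {B, C, D, E, H, J}.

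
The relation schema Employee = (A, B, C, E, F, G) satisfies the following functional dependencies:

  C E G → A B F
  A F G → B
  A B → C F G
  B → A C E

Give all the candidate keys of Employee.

(B); (A, F, G); (C, E, G)

{B}⁺: B→ACE adds A, C, E; AB→CFG adds F, G → {A, B, C, E, F, G}.
{A, F, G}⁺: AFG→B adds B; AB→CFG adds C; B→ACE adds E → {A, B, C, E, F, G}. Minimal: {F, G}⁺ = {F, G}; {A, G}⁺ = {A, G}; {A, F}⁺ = {A, F} — none reach the full schema.
{C, E, G}⁺: CEG→ABF adds A, B, F → {A, B, C, E, F, G}. Minimal: {E, G}⁺ = {E, G}; {C, G}⁺ = {C, G}; {C, E}⁺ = {C, E} — none reach the full schema.
Any other superkey contains one of these as a subset, so there are no further candidate keys.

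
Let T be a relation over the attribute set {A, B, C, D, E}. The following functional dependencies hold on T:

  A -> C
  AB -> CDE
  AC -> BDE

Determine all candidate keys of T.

Attribute A never appears on the right-hand side of any dependency, so A must belong to every candidate key.
{A}⁺ = {A, B, C, D, E}, which is all of the schema, so {A} is the only candidate key.

A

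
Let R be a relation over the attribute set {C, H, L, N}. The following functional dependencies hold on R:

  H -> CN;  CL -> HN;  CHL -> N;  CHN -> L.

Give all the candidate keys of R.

{H}⁺: H→CN adds C, N; CHN→L adds L → {C, H, L, N}.
{C, L}⁺: CL→HN adds H, N → {C, H, L, N}. Minimal: {L}⁺ = {L}; {C}⁺ = {C} — none reach the full schema.
Any other superkey contains one of these as a subset, so there are no further candidate keys.

H, CL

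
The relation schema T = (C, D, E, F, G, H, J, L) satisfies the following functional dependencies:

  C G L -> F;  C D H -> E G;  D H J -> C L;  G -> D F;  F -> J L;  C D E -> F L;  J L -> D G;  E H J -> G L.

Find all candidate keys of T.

{F, H}, {G, H}, {C, D, H}, {D, H, J}, {E, H, J}, {H, J, L}

Attribute H never appears on the right-hand side of any dependency, so H must belong to every candidate key.
{H}⁺ = {H}, which is not all of the schema, so we must add further attributes.
{F, H}⁺: F→JL adds J, L; JL→DG adds D, G; DHJ→CL adds C; CDH→EG adds E → {C, D, E, F, G, H, J, L}. Minimal: {H}⁺ = {H}; {F}⁺ = {D, F, G, J, L} — none reach the full schema.
{G, H}⁺: G→DF adds D, F; F→JL adds J, L; DHJ→CL adds C; CDH→EG adds E → {C, D, E, F, G, H, J, L}. Minimal: {H}⁺ = {H}; {G}⁺ = {D, F, G, J, L} — none reach the full schema.
{C, D, H}⁺: CDH→EG adds E, G; G→DF adds F; F→JL adds J, L → {C, D, E, F, G, H, J, L}. Minimal: {D, H}⁺ = {D, H}; {C, H}⁺ = {C, H}; {C, D}⁺ = {C, D} — none reach the full schema.
{D, H, J}⁺: DHJ→CL adds C, L; JL→DG adds G; CGL→F adds F; CDH→EG adds E → {C, D, E, F, G, H, J, L}. Minimal: {H, J}⁺ = {H, J}; {D, J}⁺ = {D, J}; {D, H}⁺ = {D, H} — none reach the full schema.
{E, H, J}⁺: EHJ→GL adds G, L; G→DF adds D, F; DHJ→CL adds C → {C, D, E, F, G, H, J, L}. Minimal: {H, J}⁺ = {H, J}; {E, J}⁺ = {E, J}; {E, H}⁺ = {E, H} — none reach the full schema.
{H, J, L}⁺: JL→DG adds D, G; DHJ→CL adds C; G→DF adds F; CDH→EG adds E → {C, D, E, F, G, H, J, L}. Minimal: {J, L}⁺ = {D, F, G, J, L}; {H, L}⁺ = {H, L}; {H, J}⁺ = {H, J} — none reach the full schema.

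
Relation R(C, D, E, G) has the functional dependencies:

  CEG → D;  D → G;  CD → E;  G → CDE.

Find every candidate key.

{D}⁺: D→G adds G; G→CDE adds C, E → {C, D, E, G}.
{G}⁺: G→CDE adds C, D, E → {C, D, E, G}.

D, G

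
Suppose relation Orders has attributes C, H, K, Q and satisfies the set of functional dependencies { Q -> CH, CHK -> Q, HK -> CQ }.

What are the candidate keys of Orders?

{H, K}, {K, Q}

Attribute K never appears on the right-hand side of any dependency, so K must belong to every candidate key.
{K}⁺ = {K}, which is not all of the schema, so we must add further attributes.
{H, K}⁺: HK→CQ adds C, Q → {C, H, K, Q}. Minimal: {K}⁺ = {K}; {H}⁺ = {H} — none reach the full schema.
{K, Q}⁺: Q→CH adds C, H → {C, H, K, Q}. Minimal: {Q}⁺ = {C, H, Q}; {K}⁺ = {K} — none reach the full schema.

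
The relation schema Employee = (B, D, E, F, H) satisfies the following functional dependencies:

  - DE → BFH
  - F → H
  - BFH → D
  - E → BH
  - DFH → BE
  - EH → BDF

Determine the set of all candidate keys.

(E), (B, F), (D, F)

{E}⁺: E→BH adds B, H; EH→BDF adds D, F → {B, D, E, F, H}.
{B, F}⁺: F→H adds H; BFH→D adds D; DFH→BE adds E → {B, D, E, F, H}. Minimal: {F}⁺ = {F, H}; {B}⁺ = {B} — none reach the full schema.
{D, F}⁺: F→H adds H; DFH→BE adds B, E → {B, D, E, F, H}. Minimal: {F}⁺ = {F, H}; {D}⁺ = {D} — none reach the full schema.
Any other superkey contains one of these as a subset, so there are no further candidate keys.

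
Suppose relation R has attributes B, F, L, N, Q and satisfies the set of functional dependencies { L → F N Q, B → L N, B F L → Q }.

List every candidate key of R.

Attribute B never appears on the right-hand side of any dependency, so B must belong to every candidate key.
{B}⁺ = {B, F, L, N, Q}, which is all of the schema, so {B} is the only candidate key.

{B}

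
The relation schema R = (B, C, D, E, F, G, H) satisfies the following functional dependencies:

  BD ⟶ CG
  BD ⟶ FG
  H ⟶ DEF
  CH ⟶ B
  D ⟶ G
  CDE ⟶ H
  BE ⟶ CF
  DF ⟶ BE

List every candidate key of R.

{H}⁺: H→DEF adds D, E, F; D→G adds G; DF→BE adds B; BD→CG adds C → {B, C, D, E, F, G, H}.
{B, D}⁺: BD→CG adds C, G; BD→FG adds F; DF→BE adds E; CDE→H adds H → {B, C, D, E, F, G, H}. Minimal: {D}⁺ = {D, G}; {B}⁺ = {B} — none reach the full schema.
{D, F}⁺: D→G adds G; DF→BE adds B, E; BD→CG adds C; CDE→H adds H → {B, C, D, E, F, G, H}. Minimal: {F}⁺ = {F}; {D}⁺ = {D, G} — none reach the full schema.
{C, D, E}⁺: D→G adds G; CDE→H adds H; H→DEF adds F; CH→B adds B → {B, C, D, E, F, G, H}. Minimal: {D, E}⁺ = {D, E, G}; {C, E}⁺ = {C, E}; {C, D}⁺ = {C, D, G} — none reach the full schema.

(H); (B, D); (D, F); (C, D, E)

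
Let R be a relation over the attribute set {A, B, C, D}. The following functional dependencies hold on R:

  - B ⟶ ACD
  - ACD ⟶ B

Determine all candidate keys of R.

{B}⁺: B→ACD adds A, C, D → {A, B, C, D}.
{A, C, D}⁺: ACD→B adds B → {A, B, C, D}. Minimal: {C, D}⁺ = {C, D}; {A, D}⁺ = {A, D}; {A, C}⁺ = {A, C} — none reach the full schema.

{B}, {A, C, D}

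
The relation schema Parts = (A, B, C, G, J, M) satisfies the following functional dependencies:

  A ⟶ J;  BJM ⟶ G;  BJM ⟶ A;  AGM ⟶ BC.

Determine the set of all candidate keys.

Attribute M never appears on the right-hand side of any dependency, so M must belong to every candidate key.
{M}⁺ = {M}, which is not all of the schema, so we must add further attributes.
{A, B, M}⁺: A→J adds J; BJM→G adds G; AGM→BC adds C → {A, B, C, G, J, M}. Minimal: {B, M}⁺ = {B, M}; {A, M}⁺ = {A, J, M}; {A, B}⁺ = {A, B, J} — none reach the full schema.
{A, G, M}⁺: A→J adds J; AGM→BC adds B, C → {A, B, C, G, J, M}. Minimal: {G, M}⁺ = {G, M}; {A, M}⁺ = {A, J, M}; {A, G}⁺ = {A, G, J} — none reach the full schema.
{B, J, M}⁺: BJM→G adds G; BJM→A adds A; AGM→BC adds C → {A, B, C, G, J, M}. Minimal: {J, M}⁺ = {J, M}; {B, M}⁺ = {B, M}; {B, J}⁺ = {B, J} — none reach the full schema.
Any other superkey contains one of these as a subset, so there are no further candidate keys.

(A, B, M), (A, G, M), (B, J, M)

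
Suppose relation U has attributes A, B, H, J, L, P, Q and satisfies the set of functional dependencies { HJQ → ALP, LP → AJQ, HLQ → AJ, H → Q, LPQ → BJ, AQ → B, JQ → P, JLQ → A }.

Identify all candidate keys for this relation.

{H, J}, {H, L}

Attribute H never appears on the right-hand side of any dependency, so H must belong to every candidate key.
{H}⁺ = {H, Q}, which is not all of the schema, so we must add further attributes.
{H, J}⁺: H→Q adds Q; JQ→P adds P; HJQ→ALP adds A, L; LPQ→BJ adds B → {A, B, H, J, L, P, Q}. Minimal: {J}⁺ = {J}; {H}⁺ = {H, Q} — none reach the full schema.
{H, L}⁺: H→Q adds Q; HLQ→AJ adds A, J; AQ→B adds B; JQ→P adds P → {A, B, H, J, L, P, Q}. Minimal: {L}⁺ = {L}; {H}⁺ = {H, Q} — none reach the full schema.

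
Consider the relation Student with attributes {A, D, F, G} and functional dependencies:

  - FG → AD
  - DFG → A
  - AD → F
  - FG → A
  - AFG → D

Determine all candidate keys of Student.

Attribute G never appears on the right-hand side of any dependency, so G must belong to every candidate key.
{G}⁺ = {G}, which is not all of the schema, so we must add further attributes.
{F, G}⁺: FG→AD adds A, D → {A, D, F, G}. Minimal: {G}⁺ = {G}; {F}⁺ = {F} — none reach the full schema.
{A, D, G}⁺: AD→F adds F → {A, D, F, G}. Minimal: {D, G}⁺ = {D, G}; {A, G}⁺ = {A, G}; {A, D}⁺ = {A, D, F} — none reach the full schema.

{F, G}, {A, D, G}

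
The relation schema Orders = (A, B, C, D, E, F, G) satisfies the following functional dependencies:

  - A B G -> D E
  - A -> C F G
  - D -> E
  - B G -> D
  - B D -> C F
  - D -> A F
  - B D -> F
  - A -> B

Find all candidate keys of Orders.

{A}⁺: A→CFG adds C, F, G; A→B adds B; ABG→DE adds D, E → {A, B, C, D, E, F, G}.
{D}⁺: D→E adds E; D→AF adds A, F; A→B adds B; A→CFG adds C, G → {A, B, C, D, E, F, G}.
{B, G}⁺: BG→D adds D; BD→CF adds C, F; D→AF adds A; ABG→DE adds E → {A, B, C, D, E, F, G}. Minimal: {G}⁺ = {G}; {B}⁺ = {B} — none reach the full schema.
Any other superkey contains one of these as a subset, so there are no further candidate keys.

{A}; {D}; {B, G}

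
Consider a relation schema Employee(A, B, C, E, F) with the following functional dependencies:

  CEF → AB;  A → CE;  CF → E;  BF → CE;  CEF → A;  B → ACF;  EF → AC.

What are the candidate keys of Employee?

{B}⁺: B→ACF adds A, C, F; A→CE adds E → {A, B, C, E, F}.
{A, F}⁺: A→CE adds C, E; CEF→AB adds B → {A, B, C, E, F}. Minimal: {F}⁺ = {F}; {A}⁺ = {A, C, E} — none reach the full schema.
{C, F}⁺: CF→E adds E; CEF→A adds A; CEF→AB adds B → {A, B, C, E, F}. Minimal: {F}⁺ = {F}; {C}⁺ = {C} — none reach the full schema.
{E, F}⁺: EF→AC adds A, C; CEF→AB adds B → {A, B, C, E, F}. Minimal: {F}⁺ = {F}; {E}⁺ = {E} — none reach the full schema.
Any other superkey contains one of these as a subset, so there are no further candidate keys.

{B}, {A, F}, {C, F}, {E, F}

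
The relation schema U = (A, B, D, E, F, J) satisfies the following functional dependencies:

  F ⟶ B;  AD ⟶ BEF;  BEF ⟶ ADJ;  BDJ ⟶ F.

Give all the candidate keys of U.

{A, D}⁺: AD→BEF adds B, E, F; BEF→ADJ adds J → {A, B, D, E, F, J}.
{E, F}⁺: F→B adds B; BEF→ADJ adds A, D, J → {A, B, D, E, F, J}.
{B, D, E, J}⁺: BDJ→F adds F; BEF→ADJ adds A → {A, B, D, E, F, J}.
Any other superkey contains one of these as a subset, so there are no further candidate keys.

{A, D}, {E, F}, {B, D, E, J}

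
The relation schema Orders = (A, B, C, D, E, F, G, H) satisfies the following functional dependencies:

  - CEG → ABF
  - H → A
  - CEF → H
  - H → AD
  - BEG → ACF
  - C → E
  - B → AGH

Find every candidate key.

{B, C}, {B, E}, {C, G}

{B, C}⁺: C→E adds E; B→AGH adds A, G, H; CEG→ABF adds F; H→AD adds D → {A, B, C, D, E, F, G, H}. Minimal: {C}⁺ = {C, E}; {B}⁺ = {A, B, D, G, H} — none reach the full schema.
{B, E}⁺: B→AGH adds A, G, H; H→AD adds D; BEG→ACF adds C, F → {A, B, C, D, E, F, G, H}. Minimal: {E}⁺ = {E}; {B}⁺ = {A, B, D, G, H} — none reach the full schema.
{C, G}⁺: C→E adds E; CEG→ABF adds A, B, F; CEF→H adds H; H→AD adds D → {A, B, C, D, E, F, G, H}. Minimal: {G}⁺ = {G}; {C}⁺ = {C, E} — none reach the full schema.
Any other superkey contains one of these as a subset, so there are no further candidate keys.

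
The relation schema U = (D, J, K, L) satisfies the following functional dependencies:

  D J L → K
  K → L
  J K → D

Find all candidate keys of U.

JK; DJL

Attribute J never appears on the right-hand side of any dependency, so J must belong to every candidate key.
{J}⁺ = {J}, which is not all of the schema, so we must add further attributes.
{J, K}⁺: K→L adds L; JK→D adds D → {D, J, K, L}.
{D, J, L}⁺: DJL→K adds K → {D, J, K, L}.
Any other superkey contains one of these as a subset, so there are no further candidate keys.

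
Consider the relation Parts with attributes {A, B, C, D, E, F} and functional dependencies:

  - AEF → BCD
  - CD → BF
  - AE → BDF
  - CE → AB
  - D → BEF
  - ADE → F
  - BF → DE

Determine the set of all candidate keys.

(A, D), (A, E), (C, D), (C, E), (A, B, F), (B, C, F)

{A, D}⁺: D→BEF adds B, E, F; AEF→BCD adds C → {A, B, C, D, E, F}. Minimal: {D}⁺ = {B, D, E, F}; {A}⁺ = {A} — none reach the full schema.
{A, E}⁺: AE→BDF adds B, D, F; AEF→BCD adds C → {A, B, C, D, E, F}. Minimal: {E}⁺ = {E}; {A}⁺ = {A} — none reach the full schema.
{C, D}⁺: CD→BF adds B, F; D→BEF adds E; CE→AB adds A → {A, B, C, D, E, F}. Minimal: {D}⁺ = {B, D, E, F}; {C}⁺ = {C} — none reach the full schema.
{C, E}⁺: CE→AB adds A, B; AE→BDF adds D, F → {A, B, C, D, E, F}. Minimal: {E}⁺ = {E}; {C}⁺ = {C} — none reach the full schema.
{A, B, F}⁺: BF→DE adds D, E; AEF→BCD adds C → {A, B, C, D, E, F}. Minimal: {B, F}⁺ = {B, D, E, F}; {A, F}⁺ = {A, F}; {A, B}⁺ = {A, B} — none reach the full schema.
{B, C, F}⁺: BF→DE adds D, E; CE→AB adds A → {A, B, C, D, E, F}. Minimal: {C, F}⁺ = {C, F}; {B, F}⁺ = {B, D, E, F}; {B, C}⁺ = {B, C} — none reach the full schema.
Any other superkey contains one of these as a subset, so there are no further candidate keys.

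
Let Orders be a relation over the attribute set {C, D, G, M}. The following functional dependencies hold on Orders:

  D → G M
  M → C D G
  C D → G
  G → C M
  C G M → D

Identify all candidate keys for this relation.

(D), (G), (M)

{D}⁺: D→GM adds G, M; M→CDG adds C → {C, D, G, M}.
{G}⁺: G→CM adds C, M; CGM→D adds D → {C, D, G, M}.
{M}⁺: M→CDG adds C, D, G → {C, D, G, M}.
Any other superkey contains one of these as a subset, so there are no further candidate keys.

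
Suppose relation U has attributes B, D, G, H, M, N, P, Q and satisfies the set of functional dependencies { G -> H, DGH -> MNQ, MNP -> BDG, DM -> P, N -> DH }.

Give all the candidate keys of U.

{D, G}; {G, N}; {M, N}

{D, G}⁺: G→H adds H; DGH→MNQ adds M, N, Q; DM→P adds P; MNP→BDG adds B → {B, D, G, H, M, N, P, Q}. Minimal: {G}⁺ = {G, H}; {D}⁺ = {D} — none reach the full schema.
{G, N}⁺: G→H adds H; N→DH adds D; DGH→MNQ adds M, Q; DM→P adds P; MNP→BDG adds B → {B, D, G, H, M, N, P, Q}. Minimal: {N}⁺ = {D, H, N}; {G}⁺ = {G, H} — none reach the full schema.
{M, N}⁺: N→DH adds D, H; DM→P adds P; MNP→BDG adds B, G; DGH→MNQ adds Q → {B, D, G, H, M, N, P, Q}. Minimal: {N}⁺ = {D, H, N}; {M}⁺ = {M} — none reach the full schema.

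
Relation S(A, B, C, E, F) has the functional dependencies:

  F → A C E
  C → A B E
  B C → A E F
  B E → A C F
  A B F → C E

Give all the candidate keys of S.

C; F; BE

{C}⁺: C→ABE adds A, B, E; BC→AEF adds F → {A, B, C, E, F}.
{F}⁺: F→ACE adds A, C, E; C→ABE adds B → {A, B, C, E, F}.
{B, E}⁺: BE→ACF adds A, C, F → {A, B, C, E, F}. Minimal: {E}⁺ = {E}; {B}⁺ = {B} — none reach the full schema.
Any other superkey contains one of these as a subset, so there are no further candidate keys.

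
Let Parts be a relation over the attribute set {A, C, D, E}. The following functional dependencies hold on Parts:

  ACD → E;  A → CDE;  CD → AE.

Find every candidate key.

(A); (C, D)

{A}⁺: A→CDE adds C, D, E → {A, C, D, E}.
{C, D}⁺: CD→AE adds A, E → {A, C, D, E}. Minimal: {D}⁺ = {D}; {C}⁺ = {C} — none reach the full schema.
Any other superkey contains one of these as a subset, so there are no further candidate keys.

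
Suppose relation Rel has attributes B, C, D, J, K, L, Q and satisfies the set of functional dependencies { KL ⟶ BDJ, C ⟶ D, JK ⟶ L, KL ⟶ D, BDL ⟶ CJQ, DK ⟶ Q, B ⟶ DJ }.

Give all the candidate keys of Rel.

(B, K); (J, K); (K, L)

Attribute K never appears on the right-hand side of any dependency, so K must belong to every candidate key.
{K}⁺ = {K}, which is not all of the schema, so we must add further attributes.
{B, K}⁺: B→DJ adds D, J; JK→L adds L; BDL→CJQ adds C, Q → {B, C, D, J, K, L, Q}. Minimal: {K}⁺ = {K}; {B}⁺ = {B, D, J} — none reach the full schema.
{J, K}⁺: JK→L adds L; KL→D adds D; DK→Q adds Q; KL→BDJ adds B; BDL→CJQ adds C → {B, C, D, J, K, L, Q}. Minimal: {K}⁺ = {K}; {J}⁺ = {J} — none reach the full schema.
{K, L}⁺: KL→BDJ adds B, D, J; BDL→CJQ adds C, Q → {B, C, D, J, K, L, Q}. Minimal: {L}⁺ = {L}; {K}⁺ = {K} — none reach the full schema.
Any other superkey contains one of these as a subset, so there are no further candidate keys.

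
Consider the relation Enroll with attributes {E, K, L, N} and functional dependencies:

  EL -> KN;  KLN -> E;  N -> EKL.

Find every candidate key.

{N}, {E, L}

{N}⁺: N→EKL adds E, K, L → {E, K, L, N}.
{E, L}⁺: EL→KN adds K, N → {E, K, L, N}.
Any other superkey contains one of these as a subset, so there are no further candidate keys.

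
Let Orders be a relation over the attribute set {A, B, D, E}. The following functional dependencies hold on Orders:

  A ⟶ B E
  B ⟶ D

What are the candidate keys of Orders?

{A}

Attribute A never appears on the right-hand side of any dependency, so A must belong to every candidate key.
{A}⁺ = {A, B, D, E}, which is all of the schema, so {A} is the only candidate key.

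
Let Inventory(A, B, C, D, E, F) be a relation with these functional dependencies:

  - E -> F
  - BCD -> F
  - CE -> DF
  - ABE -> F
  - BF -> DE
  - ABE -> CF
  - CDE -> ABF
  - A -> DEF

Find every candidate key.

{A, B}⁺: A→DEF adds D, E, F; ABE→CF adds C → {A, B, C, D, E, F}. Minimal: {B}⁺ = {B}; {A}⁺ = {A, D, E, F} — none reach the full schema.
{A, C}⁺: A→DEF adds D, E, F; CDE→ABF adds B → {A, B, C, D, E, F}. Minimal: {C}⁺ = {C}; {A}⁺ = {A, D, E, F} — none reach the full schema.
{C, E}⁺: E→F adds F; CE→DF adds D; CDE→ABF adds A, B → {A, B, C, D, E, F}. Minimal: {E}⁺ = {E, F}; {C}⁺ = {C} — none reach the full schema.
{B, C, D}⁺: BCD→F adds F; BF→DE adds E; CDE→ABF adds A → {A, B, C, D, E, F}. Minimal: {C, D}⁺ = {C, D}; {B, D}⁺ = {B, D}; {B, C}⁺ = {B, C} — none reach the full schema.
{B, C, F}⁺: BF→DE adds D, E; CDE→ABF adds A → {A, B, C, D, E, F}. Minimal: {C, F}⁺ = {C, F}; {B, F}⁺ = {B, D, E, F}; {B, C}⁺ = {B, C} — none reach the full schema.

{A, B}; {A, C}; {C, E}; {B, C, D}; {B, C, F}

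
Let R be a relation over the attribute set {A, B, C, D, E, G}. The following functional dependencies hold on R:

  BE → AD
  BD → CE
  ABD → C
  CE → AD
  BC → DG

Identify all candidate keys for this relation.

{B, C}; {B, D}; {B, E}

Attribute B never appears on the right-hand side of any dependency, so B must belong to every candidate key.
{B}⁺ = {B}, which is not all of the schema, so we must add further attributes.
{B, C}⁺: BC→DG adds D, G; BD→CE adds E; CE→AD adds A → {A, B, C, D, E, G}. Minimal: {C}⁺ = {C}; {B}⁺ = {B} — none reach the full schema.
{B, D}⁺: BD→CE adds C, E; CE→AD adds A; BC→DG adds G → {A, B, C, D, E, G}. Minimal: {D}⁺ = {D}; {B}⁺ = {B} — none reach the full schema.
{B, E}⁺: BE→AD adds A, D; BD→CE adds C; BC→DG adds G → {A, B, C, D, E, G}. Minimal: {E}⁺ = {E}; {B}⁺ = {B} — none reach the full schema.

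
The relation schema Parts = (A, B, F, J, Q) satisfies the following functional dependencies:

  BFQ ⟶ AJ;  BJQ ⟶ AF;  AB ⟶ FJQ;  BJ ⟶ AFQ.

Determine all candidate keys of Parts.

Attribute B never appears on the right-hand side of any dependency, so B must belong to every candidate key.
{B}⁺ = {B}, which is not all of the schema, so we must add further attributes.
{A, B}⁺: AB→FJQ adds F, J, Q → {A, B, F, J, Q}. Minimal: {B}⁺ = {B}; {A}⁺ = {A} — none reach the full schema.
{B, J}⁺: BJ→AFQ adds A, F, Q → {A, B, F, J, Q}. Minimal: {J}⁺ = {J}; {B}⁺ = {B} — none reach the full schema.
{B, F, Q}⁺: BFQ→AJ adds A, J → {A, B, F, J, Q}. Minimal: {F, Q}⁺ = {F, Q}; {B, Q}⁺ = {B, Q}; {B, F}⁺ = {B, F} — none reach the full schema.

AB, BJ, BFQ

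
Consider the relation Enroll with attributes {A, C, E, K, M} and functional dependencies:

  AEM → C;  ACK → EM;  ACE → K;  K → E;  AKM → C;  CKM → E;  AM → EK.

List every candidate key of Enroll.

{A, M}; {A, C, E}; {A, C, K}

Attribute A never appears on the right-hand side of any dependency, so A must belong to every candidate key.
{A}⁺ = {A}, which is not all of the schema, so we must add further attributes.
{A, M}⁺: AM→EK adds E, K; AEM→C adds C → {A, C, E, K, M}.
{A, C, E}⁺: ACE→K adds K; ACK→EM adds M → {A, C, E, K, M}.
{A, C, K}⁺: ACK→EM adds E, M → {A, C, E, K, M}.
Any other superkey contains one of these as a subset, so there are no further candidate keys.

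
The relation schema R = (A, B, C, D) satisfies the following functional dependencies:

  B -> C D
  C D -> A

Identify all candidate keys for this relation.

B

Attribute B never appears on the right-hand side of any dependency, so B must belong to every candidate key.
{B}⁺ = {A, B, C, D}, which is all of the schema, so {B} is the only candidate key.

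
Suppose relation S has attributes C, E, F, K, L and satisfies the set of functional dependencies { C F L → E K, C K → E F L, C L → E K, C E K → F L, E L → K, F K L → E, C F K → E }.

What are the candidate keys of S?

Attribute C never appears on the right-hand side of any dependency, so C must belong to every candidate key.
{C}⁺ = {C}, which is not all of the schema, so we must add further attributes.
{C, K}⁺: CK→EFL adds E, F, L → {C, E, F, K, L}. Minimal: {K}⁺ = {K}; {C}⁺ = {C} — none reach the full schema.
{C, L}⁺: CL→EK adds E, K; CEK→FL adds F → {C, E, F, K, L}. Minimal: {L}⁺ = {L}; {C}⁺ = {C} — none reach the full schema.
Any other superkey contains one of these as a subset, so there are no further candidate keys.

{C, K}, {C, L}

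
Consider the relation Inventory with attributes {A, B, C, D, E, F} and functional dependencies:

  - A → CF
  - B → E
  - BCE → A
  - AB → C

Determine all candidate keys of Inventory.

Attributes B, D never appear on any right-hand side, so every candidate key must contain {B, D}.
{B, D}⁺ = {B, D, E}, which is not all of the schema, so we must add further attributes.
{A, B, D}⁺: A→CF adds C, F; B→E adds E → {A, B, C, D, E, F}. Minimal: {B, D}⁺ = {B, D, E}; {A, D}⁺ = {A, C, D, F}; {A, B}⁺ = {A, B, C, E, F} — none reach the full schema.
{B, C, D}⁺: B→E adds E; BCE→A adds A; A→CF adds F → {A, B, C, D, E, F}. Minimal: {C, D}⁺ = {C, D}; {B, D}⁺ = {B, D, E}; {B, C}⁺ = {A, B, C, E, F} — none reach the full schema.

{A, B, D}, {B, C, D}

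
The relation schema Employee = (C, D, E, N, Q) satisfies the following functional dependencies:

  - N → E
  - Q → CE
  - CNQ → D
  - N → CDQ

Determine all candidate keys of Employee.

(N)

Attribute N never appears on the right-hand side of any dependency, so N must belong to every candidate key.
{N}⁺ = {C, D, E, N, Q}, which is all of the schema, so {N} is the only candidate key.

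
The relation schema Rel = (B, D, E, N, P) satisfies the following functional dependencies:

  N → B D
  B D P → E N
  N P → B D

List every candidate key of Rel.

{N, P}⁺: N→BD adds B, D; BDP→EN adds E → {B, D, E, N, P}. Minimal: {P}⁺ = {P}; {N}⁺ = {B, D, N} — none reach the full schema.
{B, D, P}⁺: BDP→EN adds E, N → {B, D, E, N, P}. Minimal: {D, P}⁺ = {D, P}; {B, P}⁺ = {B, P}; {B, D}⁺ = {B, D} — none reach the full schema.
Any other superkey contains one of these as a subset, so there are no further candidate keys.

{N, P}; {B, D, P}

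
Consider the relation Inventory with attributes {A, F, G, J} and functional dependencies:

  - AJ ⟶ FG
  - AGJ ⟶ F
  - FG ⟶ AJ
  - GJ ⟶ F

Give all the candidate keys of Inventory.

{A, J}; {F, G}; {G, J}

{A, J}⁺: AJ→FG adds F, G → {A, F, G, J}.
{F, G}⁺: FG→AJ adds A, J → {A, F, G, J}.
{G, J}⁺: GJ→F adds F; FG→AJ adds A → {A, F, G, J}.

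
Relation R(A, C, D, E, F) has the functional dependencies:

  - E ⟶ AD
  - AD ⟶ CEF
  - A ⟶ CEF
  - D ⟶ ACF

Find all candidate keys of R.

{A}⁺: A→CEF adds C, E, F; E→AD adds D → {A, C, D, E, F}.
{D}⁺: D→ACF adds A, C, F; AD→CEF adds E → {A, C, D, E, F}.
{E}⁺: E→AD adds A, D; AD→CEF adds C, F → {A, C, D, E, F}.
Any other superkey contains one of these as a subset, so there are no further candidate keys.

A, D, E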